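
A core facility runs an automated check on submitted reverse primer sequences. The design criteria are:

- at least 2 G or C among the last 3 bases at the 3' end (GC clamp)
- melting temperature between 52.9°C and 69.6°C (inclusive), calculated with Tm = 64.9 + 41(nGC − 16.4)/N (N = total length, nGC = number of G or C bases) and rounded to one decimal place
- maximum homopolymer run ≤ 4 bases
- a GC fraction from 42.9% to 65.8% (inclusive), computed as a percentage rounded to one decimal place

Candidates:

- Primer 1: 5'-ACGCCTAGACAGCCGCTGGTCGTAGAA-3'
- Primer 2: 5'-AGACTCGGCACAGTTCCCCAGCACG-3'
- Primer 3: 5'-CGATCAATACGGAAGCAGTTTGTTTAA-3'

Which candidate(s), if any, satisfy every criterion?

Primer 2 only.

Primer 1 (27 nt, A=7 T=4 G=8 C=8): 3' end GAA has 1 G/C, need ≥2 ✗; Tm = 64.9 + 41·(16 − 16.4)/27 = 64.3°C ✓; longest run = 2 ✓; GC 16/27 = 59.3% ✓ — fails.
Primer 2 (25 nt, A=6 T=3 G=6 C=10): 3' end ACG has 2 G/C ✓; Tm = 64.9 + 41·(16 − 16.4)/25 = 64.2°C ✓; longest run = 4 ✓; GC 16/25 = 64.0% ✓ — passes.
Primer 3 (27 nt, A=9 T=8 G=6 C=4): 3' end TAA has 0 G/C, need ≥2 ✗; Tm = 64.9 + 41·(10 − 16.4)/27 = 55.2°C ✓; longest run = 3 ✓; GC 10/27 = 37.0%, outside 42.9–65.8% ✗ — fails.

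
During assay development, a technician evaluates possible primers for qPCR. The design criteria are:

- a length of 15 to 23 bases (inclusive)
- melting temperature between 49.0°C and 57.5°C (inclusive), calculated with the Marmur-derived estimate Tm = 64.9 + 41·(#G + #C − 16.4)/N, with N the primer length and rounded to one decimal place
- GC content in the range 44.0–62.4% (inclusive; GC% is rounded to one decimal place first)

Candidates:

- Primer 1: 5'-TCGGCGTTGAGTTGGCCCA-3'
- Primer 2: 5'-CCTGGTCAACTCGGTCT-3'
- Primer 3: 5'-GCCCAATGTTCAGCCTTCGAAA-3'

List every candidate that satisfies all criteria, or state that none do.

Primer 2 and Primer 3.

Primer 1 (19 nt, A=2 T=5 G=7 C=5): length 19 ✓; Tm = 64.9 + 41·(12 − 16.4)/19 = 55.4°C ✓; GC 12/19 = 63.2%, outside 44.0–62.4% ✗ — fails.
Primer 2 (17 nt, A=2 T=5 G=4 C=6): length 17 ✓; Tm = 64.9 + 41·(10 − 16.4)/17 = 49.5°C ✓; GC 10/17 = 58.8% ✓ — passes.
Primer 3 (22 nt, A=6 T=5 G=4 C=7): length 22 ✓; Tm = 64.9 + 41·(11 − 16.4)/22 = 54.8°C ✓; GC 11/22 = 50.0% ✓ — passes.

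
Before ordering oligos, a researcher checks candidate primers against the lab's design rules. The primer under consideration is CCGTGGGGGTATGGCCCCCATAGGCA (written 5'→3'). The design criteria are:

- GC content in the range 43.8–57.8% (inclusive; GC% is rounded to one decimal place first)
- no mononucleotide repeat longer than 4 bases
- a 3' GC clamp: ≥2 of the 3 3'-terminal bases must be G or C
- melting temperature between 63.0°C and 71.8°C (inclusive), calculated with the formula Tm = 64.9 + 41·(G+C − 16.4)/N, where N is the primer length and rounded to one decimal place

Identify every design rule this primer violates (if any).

Fails: GC content, homopolymer run.

Base counts: A=4, T=4, G=10, C=8 (length 26).
GC content: GC 18/26 = 69.2%, outside 43.8–57.8% ✗
homopolymer run: longest run = 5, exceeds 4 ✗
GC clamp: 3' end GCA has 2 G/C ✓
Tm: Tm = 64.9 + 41·(18 − 16.4)/26 = 67.4°C ✓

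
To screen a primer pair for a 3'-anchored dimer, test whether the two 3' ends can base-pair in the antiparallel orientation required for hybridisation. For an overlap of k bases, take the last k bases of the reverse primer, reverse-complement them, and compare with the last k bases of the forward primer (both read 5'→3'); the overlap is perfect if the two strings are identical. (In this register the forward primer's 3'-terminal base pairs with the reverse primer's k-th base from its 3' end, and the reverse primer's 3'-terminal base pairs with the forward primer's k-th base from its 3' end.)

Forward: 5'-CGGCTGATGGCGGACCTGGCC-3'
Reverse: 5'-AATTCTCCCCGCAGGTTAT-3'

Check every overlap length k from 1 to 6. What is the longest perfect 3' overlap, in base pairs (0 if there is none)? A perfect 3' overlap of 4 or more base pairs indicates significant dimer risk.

Longest perfect overlap: 0 complementary base pairs; below the dimer-risk threshold (threshold 4).

Last 6 bases (5'→3') — forward …CTGGCC, reverse …GGTTAT.
Reverse complement of the reverse primer's last 6 bases: ATAACC; its first k bases are the reverse complement of the reverse primer's last k bases, so a perfect k-base overlap needs the forward primer's last k bases to equal them.
Comparing (forward last k vs required): k=1: C vs A ✗; k=2: CC vs AT ✗; k=3: GCC vs ATA ✗; k=4: GGCC vs ATAA ✗; k=5: TGGCC vs ATAAC ✗; k=6: CTGGCC vs ATAACC ✗.
No overlap length from 1 to 6 is perfect, so the longest perfect 3' overlap is 0.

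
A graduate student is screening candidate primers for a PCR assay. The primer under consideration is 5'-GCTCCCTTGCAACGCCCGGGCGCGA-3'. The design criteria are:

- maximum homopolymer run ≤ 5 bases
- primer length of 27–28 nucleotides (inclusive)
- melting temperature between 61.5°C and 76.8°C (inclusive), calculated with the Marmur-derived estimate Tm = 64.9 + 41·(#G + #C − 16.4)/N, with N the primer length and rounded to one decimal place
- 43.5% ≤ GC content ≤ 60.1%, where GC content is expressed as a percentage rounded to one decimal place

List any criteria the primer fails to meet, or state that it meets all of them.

Fails: length, GC content.

Base counts: A=3, T=3, G=8, C=11 (length 25).
homopolymer run: longest run = 3 ✓
length: length 25, outside 27–28 ✗
Tm: Tm = 64.9 + 41·(19 − 16.4)/25 = 69.2°C ✓
GC content: GC 19/25 = 76.0%, outside 43.5–60.1% ✗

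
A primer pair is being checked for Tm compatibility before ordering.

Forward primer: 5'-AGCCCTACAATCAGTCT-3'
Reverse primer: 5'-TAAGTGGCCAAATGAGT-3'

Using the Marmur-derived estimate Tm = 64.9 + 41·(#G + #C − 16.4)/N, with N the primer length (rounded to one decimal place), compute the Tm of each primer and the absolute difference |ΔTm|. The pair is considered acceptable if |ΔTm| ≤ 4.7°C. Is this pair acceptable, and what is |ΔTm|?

|ΔTm| = 2.4°C; the pair is acceptable.

Forward: G+C = 8, N = 17 → Tm = 64.9 + 41·(8 − 16.4)/17 = 44.6°C.
Reverse: G+C = 7, N = 17 → Tm = 64.9 + 41·(7 − 16.4)/17 = 42.2°C.
|ΔTm| = |44.6 − 42.2| = 2.4°C, ≤ 4.7°C.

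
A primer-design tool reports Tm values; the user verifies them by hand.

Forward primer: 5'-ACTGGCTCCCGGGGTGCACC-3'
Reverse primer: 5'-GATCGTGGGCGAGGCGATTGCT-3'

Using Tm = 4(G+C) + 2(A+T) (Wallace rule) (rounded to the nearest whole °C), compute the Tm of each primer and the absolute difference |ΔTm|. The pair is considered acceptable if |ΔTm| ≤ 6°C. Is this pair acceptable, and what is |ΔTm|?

Forward: A=2 T=3 G=7 C=8 → Tm = 2·5 + 4·15 = 70°C.
Reverse: A=3 T=5 G=10 C=4 → Tm = 2·8 + 4·14 = 72°C.
|ΔTm| = |70 − 72| = 2°C, ≤ 6°C.

|ΔTm| = 2°C; the pair is acceptable.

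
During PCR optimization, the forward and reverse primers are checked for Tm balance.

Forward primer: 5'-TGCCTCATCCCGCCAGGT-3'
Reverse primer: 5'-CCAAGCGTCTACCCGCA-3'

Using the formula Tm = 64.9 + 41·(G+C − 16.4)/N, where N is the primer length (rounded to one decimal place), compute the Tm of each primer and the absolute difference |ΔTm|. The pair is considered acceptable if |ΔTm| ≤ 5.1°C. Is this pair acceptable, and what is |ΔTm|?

|ΔTm| = 3.0°C; the pair is acceptable.

Forward: G+C = 12, N = 18 → Tm = 64.9 + 41·(12 − 16.4)/18 = 54.9°C.
Reverse: G+C = 11, N = 17 → Tm = 64.9 + 41·(11 − 16.4)/17 = 51.9°C.
|ΔTm| = |54.9 − 51.9| = 3.0°C, ≤ 5.1°C.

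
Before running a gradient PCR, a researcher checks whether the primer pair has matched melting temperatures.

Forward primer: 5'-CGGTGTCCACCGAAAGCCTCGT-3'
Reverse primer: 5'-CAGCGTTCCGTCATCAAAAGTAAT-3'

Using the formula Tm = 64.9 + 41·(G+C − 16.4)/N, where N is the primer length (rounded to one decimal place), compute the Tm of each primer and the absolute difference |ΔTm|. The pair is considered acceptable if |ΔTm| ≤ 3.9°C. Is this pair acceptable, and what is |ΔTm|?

Forward: G+C = 14, N = 22 → Tm = 64.9 + 41·(14 − 16.4)/22 = 60.4°C.
Reverse: G+C = 10, N = 24 → Tm = 64.9 + 41·(10 − 16.4)/24 = 54.0°C.
|ΔTm| = |60.4 − 54.0| = 6.4°C, > 3.9°C.

|ΔTm| = 6.4°C; the pair is not acceptable.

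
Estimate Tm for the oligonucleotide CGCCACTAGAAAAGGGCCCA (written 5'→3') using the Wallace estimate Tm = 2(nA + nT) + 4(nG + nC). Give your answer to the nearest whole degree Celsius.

Base counts: A=7, T=1, G=5, C=7 (length 20).
Tm = 2·(7+1) + 4·(5+7) = 2·8 + 4·12 = 16 + 48 = 64°C.

64°C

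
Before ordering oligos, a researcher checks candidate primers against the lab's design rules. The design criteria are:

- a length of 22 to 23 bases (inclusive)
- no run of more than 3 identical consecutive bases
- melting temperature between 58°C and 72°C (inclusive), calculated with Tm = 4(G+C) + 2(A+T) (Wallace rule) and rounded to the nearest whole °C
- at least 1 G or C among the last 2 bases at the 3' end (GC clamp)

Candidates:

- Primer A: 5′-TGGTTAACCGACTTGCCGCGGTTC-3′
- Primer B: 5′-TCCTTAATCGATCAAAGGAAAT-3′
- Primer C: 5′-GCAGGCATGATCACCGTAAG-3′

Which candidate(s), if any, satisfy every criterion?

None of the candidates satisfy all criteria.

Primer A (24 nt, A=3 T=7 G=7 C=7): length 24, outside 22–23 ✗; longest run = 2 ✓; Tm = 2·10 + 4·14 = 76°C, outside 58–72°C ✗; 3' end TC has 1 G/C ✓ — fails.
Primer B (22 nt, A=9 T=6 G=3 C=4): length 22 ✓; longest run = 3 ✓; Tm = 2·15 + 4·7 = 58°C ✓; 3' end AT has 0 G/C, need ≥1 ✗ — fails.
Primer C (20 nt, A=6 T=3 G=6 C=5): length 20, outside 22–23 ✗; longest run = 2 ✓; Tm = 2·9 + 4·11 = 62°C ✓; 3' end AG has 1 G/C ✓ — fails.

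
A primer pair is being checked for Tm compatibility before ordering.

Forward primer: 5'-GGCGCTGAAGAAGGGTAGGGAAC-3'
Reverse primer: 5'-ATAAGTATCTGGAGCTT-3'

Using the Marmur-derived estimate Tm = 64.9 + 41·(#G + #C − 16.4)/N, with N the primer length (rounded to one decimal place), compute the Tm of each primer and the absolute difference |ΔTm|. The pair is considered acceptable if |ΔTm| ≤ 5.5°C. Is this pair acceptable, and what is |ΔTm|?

Forward: G+C = 14, N = 23 → Tm = 64.9 + 41·(14 − 16.4)/23 = 60.6°C.
Reverse: G+C = 6, N = 17 → Tm = 64.9 + 41·(6 − 16.4)/17 = 39.8°C.
|ΔTm| = |60.6 − 39.8| = 20.8°C, > 5.5°C.

|ΔTm| = 20.8°C; the pair is not acceptable.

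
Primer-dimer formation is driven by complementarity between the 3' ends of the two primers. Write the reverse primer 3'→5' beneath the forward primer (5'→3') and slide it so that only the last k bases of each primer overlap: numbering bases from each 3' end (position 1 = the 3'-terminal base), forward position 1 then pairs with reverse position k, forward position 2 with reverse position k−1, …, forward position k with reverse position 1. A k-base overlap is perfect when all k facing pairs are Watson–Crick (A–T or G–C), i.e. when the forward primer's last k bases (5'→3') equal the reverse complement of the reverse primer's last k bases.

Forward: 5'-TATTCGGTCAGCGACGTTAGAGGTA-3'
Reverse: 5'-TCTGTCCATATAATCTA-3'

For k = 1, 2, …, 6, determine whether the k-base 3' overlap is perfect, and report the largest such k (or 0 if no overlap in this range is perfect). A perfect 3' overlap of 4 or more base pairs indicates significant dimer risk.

Last 6 bases (5'→3') — forward …GAGGTA, reverse …AATCTA.
Reverse complement of the reverse primer's last 6 bases: TAGATT; its first k bases are the reverse complement of the reverse primer's last k bases, so a perfect k-base overlap needs the forward primer's last k bases to equal them.
Comparing (forward last k vs required): k=1: A vs T ✗; k=2: TA vs TA ✓; k=3: GTA vs TAG ✗; k=4: GGTA vs TAGA ✗; k=5: AGGTA vs TAGAT ✗; k=6: GAGGTA vs TAGATT ✗.
Only k = 2 is perfect, so the longest perfect 3' overlap is 2.

Longest perfect overlap: 2 complementary base pairs; below the dimer-risk threshold (threshold 4).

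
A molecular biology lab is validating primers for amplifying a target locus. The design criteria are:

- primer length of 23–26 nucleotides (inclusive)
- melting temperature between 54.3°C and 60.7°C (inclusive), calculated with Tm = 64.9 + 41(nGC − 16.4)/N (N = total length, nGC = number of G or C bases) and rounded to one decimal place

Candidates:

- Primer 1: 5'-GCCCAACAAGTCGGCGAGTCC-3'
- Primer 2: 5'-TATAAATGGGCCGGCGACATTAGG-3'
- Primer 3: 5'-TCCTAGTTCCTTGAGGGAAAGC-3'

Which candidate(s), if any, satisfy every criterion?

Primer 2 only.

Primer 1 (21 nt, A=5 T=2 G=6 C=8): length 21, outside 23–26 ✗; Tm = 64.9 + 41·(14 − 16.4)/21 = 60.2°C ✓ — fails.
Primer 2 (24 nt, A=7 T=5 G=8 C=4): length 24 ✓; Tm = 64.9 + 41·(12 − 16.4)/24 = 57.4°C ✓ — passes.
Primer 3 (22 nt, A=5 T=6 G=6 C=5): length 22, outside 23–26 ✗; Tm = 64.9 + 41·(11 − 16.4)/22 = 54.8°C ✓ — fails.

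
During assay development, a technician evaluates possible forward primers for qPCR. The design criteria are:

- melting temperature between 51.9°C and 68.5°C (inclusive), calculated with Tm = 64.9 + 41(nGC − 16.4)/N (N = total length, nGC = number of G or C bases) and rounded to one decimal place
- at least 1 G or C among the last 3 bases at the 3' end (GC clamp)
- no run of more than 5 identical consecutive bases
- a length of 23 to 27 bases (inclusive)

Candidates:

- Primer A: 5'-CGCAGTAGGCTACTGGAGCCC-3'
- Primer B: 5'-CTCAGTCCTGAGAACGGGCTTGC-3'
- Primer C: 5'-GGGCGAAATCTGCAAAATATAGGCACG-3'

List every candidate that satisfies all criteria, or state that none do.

Primer B and Primer C.

Primer A (21 nt, A=4 T=3 G=7 C=7): Tm = 64.9 + 41·(14 − 16.4)/21 = 60.2°C ✓; 3' end CCC has 3 G/C ✓; longest run = 3 ✓; length 21, outside 23–27 ✗ — fails.
Primer B (23 nt, A=4 T=5 G=7 C=7): Tm = 64.9 + 41·(14 − 16.4)/23 = 60.6°C ✓; 3' end TGC has 2 G/C ✓; longest run = 3 ✓; length 23 ✓ — passes.
Primer C (27 nt, A=10 T=4 G=8 C=5): Tm = 64.9 + 41·(13 − 16.4)/27 = 59.7°C ✓; 3' end ACG has 2 G/C ✓; longest run = 4 ✓; length 27 ✓ — passes.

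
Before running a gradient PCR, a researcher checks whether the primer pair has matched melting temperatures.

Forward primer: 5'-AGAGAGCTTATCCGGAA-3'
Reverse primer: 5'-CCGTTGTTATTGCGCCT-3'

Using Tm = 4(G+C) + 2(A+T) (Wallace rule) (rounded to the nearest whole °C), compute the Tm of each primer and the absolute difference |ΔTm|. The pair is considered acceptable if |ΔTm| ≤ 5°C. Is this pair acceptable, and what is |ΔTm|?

|ΔTm| = 2°C; the pair is acceptable.

Forward: A=6 T=3 G=5 C=3 → Tm = 2·9 + 4·8 = 50°C.
Reverse: A=1 T=7 G=4 C=5 → Tm = 2·8 + 4·9 = 52°C.
|ΔTm| = |50 − 52| = 2°C, ≤ 5°C.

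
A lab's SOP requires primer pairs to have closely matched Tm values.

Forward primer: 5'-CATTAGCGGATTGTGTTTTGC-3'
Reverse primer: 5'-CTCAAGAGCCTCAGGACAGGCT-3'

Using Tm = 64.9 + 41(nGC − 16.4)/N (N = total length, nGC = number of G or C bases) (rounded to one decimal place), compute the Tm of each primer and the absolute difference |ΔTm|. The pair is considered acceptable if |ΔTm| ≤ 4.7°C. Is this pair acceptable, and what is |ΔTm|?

Forward: G+C = 9, N = 21 → Tm = 64.9 + 41·(9 − 16.4)/21 = 50.5°C.
Reverse: G+C = 13, N = 22 → Tm = 64.9 + 41·(13 − 16.4)/22 = 58.6°C.
|ΔTm| = |50.5 − 58.6| = 8.1°C, > 4.7°C.

|ΔTm| = 8.1°C; the pair is not acceptable.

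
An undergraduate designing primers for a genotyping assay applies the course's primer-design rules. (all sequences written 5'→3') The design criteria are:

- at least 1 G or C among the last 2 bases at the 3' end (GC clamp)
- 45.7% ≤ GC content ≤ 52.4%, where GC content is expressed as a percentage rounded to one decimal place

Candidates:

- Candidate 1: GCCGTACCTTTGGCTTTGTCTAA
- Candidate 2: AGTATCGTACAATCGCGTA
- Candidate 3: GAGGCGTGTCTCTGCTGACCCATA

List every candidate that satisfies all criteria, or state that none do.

Candidate 1 (23 nt, A=3 T=9 G=5 C=6): 3' end AA has 0 G/C, need ≥1 ✗; GC 11/23 = 47.8% ✓ — fails.
Candidate 2 (19 nt, A=6 T=5 G=4 C=4): 3' end TA has 0 G/C, need ≥1 ✗; GC 8/19 = 42.1%, outside 45.7–52.4% ✗ — fails.
Candidate 3 (24 nt, A=4 T=6 G=7 C=7): 3' end TA has 0 G/C, need ≥1 ✗; GC 14/24 = 58.3%, outside 45.7–52.4% ✗ — fails.

None of the candidates satisfy all criteria.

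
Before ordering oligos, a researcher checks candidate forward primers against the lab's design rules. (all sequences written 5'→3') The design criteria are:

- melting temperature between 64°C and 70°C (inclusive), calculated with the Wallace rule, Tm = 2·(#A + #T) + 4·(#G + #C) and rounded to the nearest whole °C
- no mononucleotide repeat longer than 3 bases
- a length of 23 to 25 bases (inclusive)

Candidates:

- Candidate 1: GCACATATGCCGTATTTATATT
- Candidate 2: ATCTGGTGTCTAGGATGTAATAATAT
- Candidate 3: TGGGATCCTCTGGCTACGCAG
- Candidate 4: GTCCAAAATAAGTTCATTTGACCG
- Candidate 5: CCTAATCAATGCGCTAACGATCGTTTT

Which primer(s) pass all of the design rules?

None of the candidates satisfy all criteria.

Candidate 1 (22 nt, A=6 T=9 G=3 C=4): Tm = 2·15 + 4·7 = 58°C, outside 64–70°C ✗; longest run = 3 ✓; length 22, outside 23–25 ✗ — fails.
Candidate 2 (26 nt, A=8 T=10 G=6 C=2): Tm = 2·18 + 4·8 = 68°C ✓; longest run = 2 ✓; length 26, outside 23–25 ✗ — fails.
Candidate 3 (21 nt, A=3 T=5 G=7 C=6): Tm = 2·8 + 4·13 = 68°C ✓; longest run = 3 ✓; length 21, outside 23–25 ✗ — fails.
Candidate 4 (24 nt, A=8 T=7 G=4 C=5): Tm = 2·15 + 4·9 = 66°C ✓; longest run = 4, exceeds 3 ✗; length 24 ✓ — fails.
Candidate 5 (27 nt, A=7 T=9 G=4 C=7): Tm = 2·16 + 4·11 = 76°C, outside 64–70°C ✗; longest run = 4, exceeds 3 ✗; length 27, outside 23–25 ✗ — fails.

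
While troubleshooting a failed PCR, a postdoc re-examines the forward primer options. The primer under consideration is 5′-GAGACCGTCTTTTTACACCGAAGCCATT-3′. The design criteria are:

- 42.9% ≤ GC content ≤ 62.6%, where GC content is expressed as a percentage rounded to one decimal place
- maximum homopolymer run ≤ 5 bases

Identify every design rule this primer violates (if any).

Meets all criteria.

Base counts: A=7, T=8, G=5, C=8 (length 28).
GC content: GC 13/28 = 46.4% ✓
homopolymer run: longest run = 5 ✓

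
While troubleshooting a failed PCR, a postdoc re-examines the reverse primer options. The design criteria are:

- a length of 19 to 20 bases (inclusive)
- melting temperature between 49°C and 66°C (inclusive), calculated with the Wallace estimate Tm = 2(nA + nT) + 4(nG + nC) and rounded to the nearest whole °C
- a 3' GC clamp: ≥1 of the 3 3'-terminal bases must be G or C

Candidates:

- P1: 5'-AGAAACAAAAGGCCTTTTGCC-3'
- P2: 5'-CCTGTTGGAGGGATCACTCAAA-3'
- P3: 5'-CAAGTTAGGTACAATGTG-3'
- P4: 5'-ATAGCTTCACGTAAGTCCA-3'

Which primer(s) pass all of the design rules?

P1 (21 nt, A=8 T=4 G=4 C=5): length 21, outside 19–20 ✗; Tm = 2·12 + 4·9 = 60°C ✓; 3' end GCC has 3 G/C ✓ — fails.
P2 (22 nt, A=6 T=5 G=6 C=5): length 22, outside 19–20 ✗; Tm = 2·11 + 4·11 = 66°C ✓; 3' end AAA has 0 G/C, need ≥1 ✗ — fails.
P3 (18 nt, A=6 T=5 G=5 C=2): length 18, outside 19–20 ✗; Tm = 2·11 + 4·7 = 50°C ✓; 3' end GTG has 2 G/C ✓ — fails.
P4 (19 nt, A=6 T=5 G=3 C=5): length 19 ✓; Tm = 2·11 + 4·8 = 54°C ✓; 3' end CCA has 2 G/C ✓ — passes.

P4 only.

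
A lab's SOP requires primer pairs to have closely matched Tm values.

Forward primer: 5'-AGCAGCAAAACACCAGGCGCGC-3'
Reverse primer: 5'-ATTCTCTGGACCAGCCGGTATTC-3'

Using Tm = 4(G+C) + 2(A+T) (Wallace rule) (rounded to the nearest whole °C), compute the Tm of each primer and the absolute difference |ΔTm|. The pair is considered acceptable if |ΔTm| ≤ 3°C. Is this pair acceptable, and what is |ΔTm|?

|ΔTm| = 2°C; the pair is acceptable.

Forward: A=8 T=0 G=6 C=8 → Tm = 2·8 + 4·14 = 72°C.
Reverse: A=4 T=7 G=5 C=7 → Tm = 2·11 + 4·12 = 70°C.
|ΔTm| = |72 − 70| = 2°C, ≤ 3°C.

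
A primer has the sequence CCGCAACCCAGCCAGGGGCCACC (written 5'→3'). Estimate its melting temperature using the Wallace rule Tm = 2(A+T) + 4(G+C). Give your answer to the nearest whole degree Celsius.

Base counts: A=5, T=0, G=6, C=12 (length 23).
Tm = 2·(5+0) + 4·(6+12) = 2·5 + 4·18 = 10 + 72 = 82°C.

82°C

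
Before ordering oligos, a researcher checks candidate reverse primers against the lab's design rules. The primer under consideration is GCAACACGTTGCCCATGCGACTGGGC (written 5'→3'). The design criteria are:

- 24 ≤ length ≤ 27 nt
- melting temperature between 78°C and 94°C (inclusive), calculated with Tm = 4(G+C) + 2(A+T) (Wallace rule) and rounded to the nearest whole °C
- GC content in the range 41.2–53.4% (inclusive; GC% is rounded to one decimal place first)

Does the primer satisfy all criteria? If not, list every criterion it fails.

Base counts: A=5, T=4, G=8, C=9 (length 26).
length: length 26 ✓
Tm: Tm = 2·9 + 4·17 = 86°C ✓
GC content: GC 17/26 = 65.4%, outside 41.2–53.4% ✗

Fails: GC content.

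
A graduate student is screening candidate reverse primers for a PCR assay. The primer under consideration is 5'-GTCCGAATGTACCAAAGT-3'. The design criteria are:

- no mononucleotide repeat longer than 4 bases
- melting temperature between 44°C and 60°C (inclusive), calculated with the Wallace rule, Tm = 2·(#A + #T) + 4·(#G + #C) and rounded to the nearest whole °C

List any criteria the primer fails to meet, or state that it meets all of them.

Meets all criteria.

Base counts: A=6, T=4, G=4, C=4 (length 18).
homopolymer run: longest run = 3 ✓
Tm: Tm = 2·10 + 4·8 = 52°C ✓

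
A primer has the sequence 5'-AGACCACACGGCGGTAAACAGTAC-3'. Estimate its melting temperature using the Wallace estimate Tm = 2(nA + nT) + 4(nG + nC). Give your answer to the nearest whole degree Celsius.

74°C

Base counts: A=9, T=2, G=6, C=7 (length 24).
Tm = 2·(9+2) + 4·(6+7) = 2·11 + 4·13 = 22 + 52 = 74°C.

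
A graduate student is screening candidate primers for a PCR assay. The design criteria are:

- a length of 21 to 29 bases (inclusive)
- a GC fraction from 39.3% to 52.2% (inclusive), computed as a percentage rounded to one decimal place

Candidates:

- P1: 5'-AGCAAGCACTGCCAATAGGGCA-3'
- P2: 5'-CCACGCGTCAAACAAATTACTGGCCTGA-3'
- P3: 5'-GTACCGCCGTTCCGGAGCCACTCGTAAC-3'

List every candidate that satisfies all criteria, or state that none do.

P1 (22 nt, A=8 T=2 G=6 C=6): length 22 ✓; GC 12/22 = 54.5%, outside 39.3–52.2% ✗ — fails.
P2 (28 nt, A=9 T=5 G=5 C=9): length 28 ✓; GC 14/28 = 50.0% ✓ — passes.
P3 (28 nt, A=5 T=5 G=7 C=11): length 28 ✓; GC 18/28 = 64.3%, outside 39.3–52.2% ✗ — fails.

P2 only.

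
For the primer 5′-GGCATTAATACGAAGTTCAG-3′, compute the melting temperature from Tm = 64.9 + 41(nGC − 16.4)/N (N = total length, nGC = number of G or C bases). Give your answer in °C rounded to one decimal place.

Base counts: A=7, T=5, G=5, C=3; G+C = 8, N = 20.
Tm = 64.9 + 41·(8 − 16.4)/20 = 64.9 + -344.40/20 = 47.7°C.

47.7°C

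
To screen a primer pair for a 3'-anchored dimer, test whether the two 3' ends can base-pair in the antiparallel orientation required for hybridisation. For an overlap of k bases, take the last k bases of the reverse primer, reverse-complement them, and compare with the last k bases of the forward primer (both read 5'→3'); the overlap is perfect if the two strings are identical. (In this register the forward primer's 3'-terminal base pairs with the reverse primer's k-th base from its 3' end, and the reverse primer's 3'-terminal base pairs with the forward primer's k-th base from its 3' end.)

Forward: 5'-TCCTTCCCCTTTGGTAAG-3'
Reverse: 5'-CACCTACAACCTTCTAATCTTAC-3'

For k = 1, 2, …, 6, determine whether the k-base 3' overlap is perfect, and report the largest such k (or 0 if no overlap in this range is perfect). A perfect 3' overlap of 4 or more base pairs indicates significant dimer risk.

Longest perfect overlap: 5 complementary base pairs; significant dimer risk (threshold 4).

Last 6 bases (5'→3') — forward …GGTAAG, reverse …TCTTAC.
Reverse complement of the reverse primer's last 6 bases: GTAAGA; its first k bases are the reverse complement of the reverse primer's last k bases, so a perfect k-base overlap needs the forward primer's last k bases to equal them.
Comparing (forward last k vs required): k=1: G vs G ✓; k=2: AG vs GT ✗; k=3: AAG vs GTA ✗; k=4: TAAG vs GTAA ✗; k=5: GTAAG vs GTAAG ✓; k=6: GGTAAG vs GTAAGA ✗.
Perfect overlaps at k = 1, 5; the largest is 5.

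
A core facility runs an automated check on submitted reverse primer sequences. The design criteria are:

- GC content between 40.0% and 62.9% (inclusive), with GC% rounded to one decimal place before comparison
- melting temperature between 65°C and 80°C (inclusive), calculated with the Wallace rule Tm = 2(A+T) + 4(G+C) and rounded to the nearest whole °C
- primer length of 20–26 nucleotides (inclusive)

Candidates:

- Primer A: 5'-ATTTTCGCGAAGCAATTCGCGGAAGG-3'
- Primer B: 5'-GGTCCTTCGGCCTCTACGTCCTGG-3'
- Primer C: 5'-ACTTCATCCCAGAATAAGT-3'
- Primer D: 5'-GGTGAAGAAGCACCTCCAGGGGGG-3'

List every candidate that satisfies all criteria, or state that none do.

Primer A only.

Primer A (26 nt, A=7 T=6 G=8 C=5): GC 13/26 = 50.0% ✓; Tm = 2·13 + 4·13 = 78°C ✓; length 26 ✓ — passes.
Primer B (24 nt, A=1 T=7 G=7 C=9): GC 16/24 = 66.7%, outside 40.0–62.9% ✗; Tm = 2·8 + 4·16 = 80°C ✓; length 24 ✓ — fails.
Primer C (19 nt, A=7 T=5 G=2 C=5): GC 7/19 = 36.8%, outside 40.0–62.9% ✗; Tm = 2·12 + 4·7 = 52°C, outside 65–80°C ✗; length 19, outside 20–26 ✗ — fails.
Primer D (24 nt, A=6 T=2 G=11 C=5): GC 16/24 = 66.7%, outside 40.0–62.9% ✗; Tm = 2·8 + 4·16 = 80°C ✓; length 24 ✓ — fails.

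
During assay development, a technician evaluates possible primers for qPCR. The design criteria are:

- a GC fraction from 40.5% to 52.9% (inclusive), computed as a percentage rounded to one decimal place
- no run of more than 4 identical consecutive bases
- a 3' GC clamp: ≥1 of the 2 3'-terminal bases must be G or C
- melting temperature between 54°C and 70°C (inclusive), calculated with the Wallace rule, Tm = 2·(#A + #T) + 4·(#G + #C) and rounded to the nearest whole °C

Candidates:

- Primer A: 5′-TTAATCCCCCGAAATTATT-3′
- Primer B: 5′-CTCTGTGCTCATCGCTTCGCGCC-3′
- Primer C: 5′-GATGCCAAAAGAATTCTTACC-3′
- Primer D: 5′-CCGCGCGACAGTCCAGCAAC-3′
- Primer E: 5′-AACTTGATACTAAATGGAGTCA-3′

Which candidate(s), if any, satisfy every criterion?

None of the candidates satisfy all criteria.

Primer A (19 nt, A=6 T=7 G=1 C=5): GC 6/19 = 31.6%, outside 40.5–52.9% ✗; longest run = 5, exceeds 4 ✗; 3' end TT has 0 G/C, need ≥1 ✗; Tm = 2·13 + 4·6 = 50°C, outside 54–70°C ✗ — fails.
Primer B (23 nt, A=1 T=7 G=5 C=10): GC 15/23 = 65.2%, outside 40.5–52.9% ✗; longest run = 2 ✓; 3' end CC has 2 G/C ✓; Tm = 2·8 + 4·15 = 76°C, outside 54–70°C ✗ — fails.
Primer C (21 nt, A=8 T=5 G=3 C=5): GC 8/21 = 38.1%, outside 40.5–52.9% ✗; longest run = 4 ✓; 3' end CC has 2 G/C ✓; Tm = 2·13 + 4·8 = 58°C ✓ — fails.
Primer D (20 nt, A=5 T=1 G=5 C=9): GC 14/20 = 70.0%, outside 40.5–52.9% ✗; longest run = 2 ✓; 3' end AC has 1 G/C ✓; Tm = 2·6 + 4·14 = 68°C ✓ — fails.
Primer E (22 nt, A=9 T=6 G=4 C=3): GC 7/22 = 31.8%, outside 40.5–52.9% ✗; longest run = 3 ✓; 3' end CA has 1 G/C ✓; Tm = 2·15 + 4·7 = 58°C ✓ — fails.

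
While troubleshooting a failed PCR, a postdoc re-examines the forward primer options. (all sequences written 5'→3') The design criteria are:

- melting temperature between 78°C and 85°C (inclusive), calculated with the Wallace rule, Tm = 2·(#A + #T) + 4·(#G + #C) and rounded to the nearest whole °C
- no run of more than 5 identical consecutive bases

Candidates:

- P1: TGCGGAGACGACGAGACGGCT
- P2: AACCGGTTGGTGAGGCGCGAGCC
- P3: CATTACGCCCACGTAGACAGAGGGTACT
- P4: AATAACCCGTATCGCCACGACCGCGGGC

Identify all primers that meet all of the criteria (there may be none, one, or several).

P1 (21 nt, A=5 T=2 G=9 C=5): Tm = 2·7 + 4·14 = 70°C, outside 78–85°C ✗; longest run = 2 ✓ — fails.
P2 (23 nt, A=4 T=3 G=10 C=6): Tm = 2·7 + 4·16 = 78°C ✓; longest run = 2 ✓ — passes.
P3 (28 nt, A=8 T=5 G=7 C=8): Tm = 2·13 + 4·15 = 86°C, outside 78–85°C ✗; longest run = 3 ✓ — fails.
P4 (28 nt, A=7 T=3 G=7 C=11): Tm = 2·10 + 4·18 = 92°C, outside 78–85°C ✗; longest run = 3 ✓ — fails.

P2 only.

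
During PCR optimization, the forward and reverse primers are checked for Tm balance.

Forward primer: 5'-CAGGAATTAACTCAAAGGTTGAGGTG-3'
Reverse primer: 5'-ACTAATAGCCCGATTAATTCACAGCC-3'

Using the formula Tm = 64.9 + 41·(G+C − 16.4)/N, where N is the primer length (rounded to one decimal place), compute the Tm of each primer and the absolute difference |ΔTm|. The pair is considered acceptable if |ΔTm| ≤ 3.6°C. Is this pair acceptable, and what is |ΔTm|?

|ΔTm| = 0.0°C; the pair is acceptable.

Forward: G+C = 11, N = 26 → Tm = 64.9 + 41·(11 − 16.4)/26 = 56.4°C.
Reverse: G+C = 11, N = 26 → Tm = 64.9 + 41·(11 − 16.4)/26 = 56.4°C.
|ΔTm| = |56.4 − 56.4| = 0.0°C, ≤ 3.6°C.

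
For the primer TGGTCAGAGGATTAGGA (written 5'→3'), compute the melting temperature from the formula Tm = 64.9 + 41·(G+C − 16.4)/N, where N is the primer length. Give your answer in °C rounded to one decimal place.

44.6°C

Base counts: A=5, T=4, G=7, C=1; G+C = 8, N = 17.
Tm = 64.9 + 41·(8 − 16.4)/17 = 64.9 + -344.40/17 = 44.6°C.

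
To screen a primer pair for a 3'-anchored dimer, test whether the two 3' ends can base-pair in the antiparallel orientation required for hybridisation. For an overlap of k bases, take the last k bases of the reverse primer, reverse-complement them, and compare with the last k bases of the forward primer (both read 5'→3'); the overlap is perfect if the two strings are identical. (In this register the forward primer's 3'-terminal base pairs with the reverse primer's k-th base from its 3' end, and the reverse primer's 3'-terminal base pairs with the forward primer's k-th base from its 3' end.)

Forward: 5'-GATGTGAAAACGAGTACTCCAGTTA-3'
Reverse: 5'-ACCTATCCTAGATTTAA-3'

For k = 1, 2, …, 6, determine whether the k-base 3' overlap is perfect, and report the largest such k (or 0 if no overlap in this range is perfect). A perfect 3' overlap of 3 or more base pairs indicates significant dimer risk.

Longest perfect overlap: 3 complementary base pairs; significant dimer risk (threshold 3).

Last 6 bases (5'→3') — forward …CAGTTA, reverse …ATTTAA.
Reverse complement of the reverse primer's last 6 bases: TTAAAT; its first k bases are the reverse complement of the reverse primer's last k bases, so a perfect k-base overlap needs the forward primer's last k bases to equal them.
Comparing (forward last k vs required): k=1: A vs T ✗; k=2: TA vs TT ✗; k=3: TTA vs TTA ✓; k=4: GTTA vs TTAA ✗; k=5: AGTTA vs TTAAA ✗; k=6: CAGTTA vs TTAAAT ✗.
Only k = 3 is perfect, so the longest perfect 3' overlap is 3.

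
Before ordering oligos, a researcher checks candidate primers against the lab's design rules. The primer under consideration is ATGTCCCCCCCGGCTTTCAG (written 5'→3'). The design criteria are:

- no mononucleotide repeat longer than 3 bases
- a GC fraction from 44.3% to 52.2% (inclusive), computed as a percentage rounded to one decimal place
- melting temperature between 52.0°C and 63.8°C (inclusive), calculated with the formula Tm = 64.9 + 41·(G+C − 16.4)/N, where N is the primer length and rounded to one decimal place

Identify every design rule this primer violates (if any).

Base counts: A=2, T=5, G=4, C=9 (length 20).
homopolymer run: longest run = 7, exceeds 3 ✗
GC content: GC 13/20 = 65.0%, outside 44.3–52.2% ✗
Tm: Tm = 64.9 + 41·(13 − 16.4)/20 = 57.9°C ✓

Fails: homopolymer run, GC content.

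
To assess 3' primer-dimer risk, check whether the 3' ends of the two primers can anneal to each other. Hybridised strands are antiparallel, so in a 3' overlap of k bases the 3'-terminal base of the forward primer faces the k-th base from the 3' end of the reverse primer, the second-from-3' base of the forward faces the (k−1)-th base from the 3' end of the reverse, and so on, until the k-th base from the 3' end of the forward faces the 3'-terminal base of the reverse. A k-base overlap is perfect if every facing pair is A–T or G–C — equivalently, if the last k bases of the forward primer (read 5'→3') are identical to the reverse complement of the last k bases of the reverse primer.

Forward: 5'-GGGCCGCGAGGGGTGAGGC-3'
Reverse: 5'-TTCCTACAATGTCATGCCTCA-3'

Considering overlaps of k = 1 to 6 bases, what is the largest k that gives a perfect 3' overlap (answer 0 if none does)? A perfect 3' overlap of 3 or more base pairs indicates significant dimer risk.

Longest perfect overlap: 6 complementary base pairs; significant dimer risk (threshold 3).

Last 6 bases (5'→3') — forward …TGAGGC, reverse …GCCTCA.
Reverse complement of the reverse primer's last 6 bases: TGAGGC; its first k bases are the reverse complement of the reverse primer's last k bases, so a perfect k-base overlap needs the forward primer's last k bases to equal them.
Comparing (forward last k vs required): k=1: C vs T ✗; k=2: GC vs TG ✗; k=3: GGC vs TGA ✗; k=4: AGGC vs TGAG ✗; k=5: GAGGC vs TGAGG ✗; k=6: TGAGGC vs TGAGGC ✓.
Only k = 6 is perfect, so the longest perfect 3' overlap is 6.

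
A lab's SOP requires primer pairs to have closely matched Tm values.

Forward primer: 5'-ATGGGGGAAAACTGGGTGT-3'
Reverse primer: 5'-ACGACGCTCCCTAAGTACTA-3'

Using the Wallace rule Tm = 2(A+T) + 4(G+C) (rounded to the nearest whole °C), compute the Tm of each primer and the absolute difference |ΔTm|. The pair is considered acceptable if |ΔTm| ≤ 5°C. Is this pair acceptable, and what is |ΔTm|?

|ΔTm| = 2°C; the pair is acceptable.

Forward: A=5 T=4 G=9 C=1 → Tm = 2·9 + 4·10 = 58°C.
Reverse: A=6 T=4 G=3 C=7 → Tm = 2·10 + 4·10 = 60°C.
|ΔTm| = |58 − 60| = 2°C, ≤ 5°C.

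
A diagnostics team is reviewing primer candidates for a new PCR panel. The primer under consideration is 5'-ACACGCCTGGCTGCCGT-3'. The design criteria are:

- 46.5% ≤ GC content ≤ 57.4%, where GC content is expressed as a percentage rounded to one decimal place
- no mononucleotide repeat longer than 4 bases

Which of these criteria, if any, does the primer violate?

Base counts: A=2, T=3, G=5, C=7 (length 17).
GC content: GC 12/17 = 70.6%, outside 46.5–57.4% ✗
homopolymer run: longest run = 2 ✓

Fails: GC content.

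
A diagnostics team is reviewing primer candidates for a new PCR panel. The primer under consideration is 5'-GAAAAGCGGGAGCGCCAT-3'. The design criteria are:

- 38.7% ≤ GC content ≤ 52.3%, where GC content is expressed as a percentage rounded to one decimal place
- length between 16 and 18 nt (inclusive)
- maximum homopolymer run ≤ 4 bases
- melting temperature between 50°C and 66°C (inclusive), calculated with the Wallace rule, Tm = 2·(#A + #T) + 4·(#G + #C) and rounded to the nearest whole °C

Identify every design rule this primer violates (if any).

Fails: GC content.

Base counts: A=6, T=1, G=7, C=4 (length 18).
GC content: GC 11/18 = 61.1%, outside 38.7–52.3% ✗
length: length 18 ✓
homopolymer run: longest run = 4 ✓
Tm: Tm = 2·7 + 4·11 = 58°C ✓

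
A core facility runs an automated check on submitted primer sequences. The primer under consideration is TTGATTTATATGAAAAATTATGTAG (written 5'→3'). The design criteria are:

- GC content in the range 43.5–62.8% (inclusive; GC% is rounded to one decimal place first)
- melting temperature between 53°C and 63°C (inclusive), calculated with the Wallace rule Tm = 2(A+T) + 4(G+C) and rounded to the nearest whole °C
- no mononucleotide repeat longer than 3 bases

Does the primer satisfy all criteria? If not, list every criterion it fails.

Fails: GC content, homopolymer run.

Base counts: A=10, T=11, G=4, C=0 (length 25).
GC content: GC 4/25 = 16.0%, outside 43.5–62.8% ✗
Tm: Tm = 2·21 + 4·4 = 58°C ✓
homopolymer run: longest run = 5, exceeds 3 ✗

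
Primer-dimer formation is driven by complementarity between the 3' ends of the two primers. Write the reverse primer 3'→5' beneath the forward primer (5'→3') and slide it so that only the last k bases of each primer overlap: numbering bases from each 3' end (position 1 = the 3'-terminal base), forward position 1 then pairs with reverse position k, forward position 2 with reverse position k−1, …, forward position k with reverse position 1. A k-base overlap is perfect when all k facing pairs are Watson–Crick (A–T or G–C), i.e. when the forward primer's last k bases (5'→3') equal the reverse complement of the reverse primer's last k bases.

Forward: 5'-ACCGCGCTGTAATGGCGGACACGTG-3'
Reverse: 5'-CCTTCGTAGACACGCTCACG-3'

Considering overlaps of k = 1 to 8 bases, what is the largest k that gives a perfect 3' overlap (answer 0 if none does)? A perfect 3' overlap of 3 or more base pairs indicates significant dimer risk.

Longest perfect overlap: 4 complementary base pairs; significant dimer risk (threshold 3).

Last 8 bases (5'→3') — forward …GACACGTG, reverse …CGCTCACG.
Reverse complement of the reverse primer's last 8 bases: CGTGAGCG; its first k bases are the reverse complement of the reverse primer's last k bases, so a perfect k-base overlap needs the forward primer's last k bases to equal them.
Comparing (forward last k vs required): k=1: G vs C ✗; k=2: TG vs CG ✗; k=3: GTG vs CGT ✗; k=4: CGTG vs CGTG ✓; k=5: ACGTG vs CGTGA ✗; k=6: CACGTG vs CGTGAG ✗; k=7: ACACGTG vs CGTGAGC ✗; k=8: GACACGTG vs CGTGAGCG ✗.
Only k = 4 is perfect, so the longest perfect 3' overlap is 4.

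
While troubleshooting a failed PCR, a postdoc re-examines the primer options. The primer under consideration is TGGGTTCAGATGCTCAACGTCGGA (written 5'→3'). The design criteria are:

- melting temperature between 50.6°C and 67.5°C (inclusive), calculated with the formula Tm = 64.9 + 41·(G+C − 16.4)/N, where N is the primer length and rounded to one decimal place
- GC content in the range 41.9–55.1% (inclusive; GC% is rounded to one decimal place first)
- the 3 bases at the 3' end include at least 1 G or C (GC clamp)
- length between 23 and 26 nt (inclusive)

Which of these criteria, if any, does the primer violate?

Base counts: A=5, T=6, G=8, C=5 (length 24).
Tm: Tm = 64.9 + 41·(13 − 16.4)/24 = 59.1°C ✓
GC content: GC 13/24 = 54.2% ✓
GC clamp: 3' end GGA has 2 G/C ✓
length: length 24 ✓

Meets all criteria.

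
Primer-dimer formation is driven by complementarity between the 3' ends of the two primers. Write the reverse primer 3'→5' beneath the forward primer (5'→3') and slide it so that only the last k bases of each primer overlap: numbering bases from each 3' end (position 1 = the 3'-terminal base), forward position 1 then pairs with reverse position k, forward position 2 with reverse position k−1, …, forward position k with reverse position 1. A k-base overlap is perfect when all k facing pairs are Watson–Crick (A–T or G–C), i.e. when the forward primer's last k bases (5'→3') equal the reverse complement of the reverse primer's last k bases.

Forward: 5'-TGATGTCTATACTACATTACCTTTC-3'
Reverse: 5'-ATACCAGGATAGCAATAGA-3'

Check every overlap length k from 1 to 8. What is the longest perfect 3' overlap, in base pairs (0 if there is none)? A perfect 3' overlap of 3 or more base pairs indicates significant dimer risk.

Last 8 bases (5'→3') — forward …TACCTTTC, reverse …GCAATAGA.
Reverse complement of the reverse primer's last 8 bases: TCTATTGC; its first k bases are the reverse complement of the reverse primer's last k bases, so a perfect k-base overlap needs the forward primer's last k bases to equal them.
Comparing (forward last k vs required): k=1: C vs T ✗; k=2: TC vs TC ✓; k=3: TTC vs TCT ✗; k=4: TTTC vs TCTA ✗; k=5: CTTTC vs TCTAT ✗; k=6: CCTTTC vs TCTATT ✗; k=7: ACCTTTC vs TCTATTG ✗; k=8: TACCTTTC vs TCTATTGC ✗.
Only k = 2 is perfect, so the longest perfect 3' overlap is 2.

Longest perfect overlap: 2 complementary base pairs; below the dimer-risk threshold (threshold 3).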